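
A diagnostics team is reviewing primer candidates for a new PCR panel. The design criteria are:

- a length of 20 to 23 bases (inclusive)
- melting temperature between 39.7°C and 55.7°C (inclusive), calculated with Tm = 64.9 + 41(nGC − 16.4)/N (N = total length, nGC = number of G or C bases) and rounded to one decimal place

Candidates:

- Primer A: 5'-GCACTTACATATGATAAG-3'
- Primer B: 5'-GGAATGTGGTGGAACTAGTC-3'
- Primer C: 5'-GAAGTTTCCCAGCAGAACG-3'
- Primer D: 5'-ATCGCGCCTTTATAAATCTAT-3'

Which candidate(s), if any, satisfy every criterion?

Primer A (18 nt, A=7 T=5 G=3 C=3): length 18, outside 20–23 ✗; Tm = 64.9 + 41·(6 − 16.4)/18 = 41.2°C ✓ — fails.
Primer B (20 nt, A=5 T=5 G=8 C=2): length 20 ✓; Tm = 64.9 + 41·(10 − 16.4)/20 = 51.8°C ✓ — passes.
Primer C (19 nt, A=6 T=3 G=5 C=5): length 19, outside 20–23 ✗; Tm = 64.9 + 41·(10 − 16.4)/19 = 51.1°C ✓ — fails.
Primer D (21 nt, A=6 T=8 G=2 C=5): length 21 ✓; Tm = 64.9 + 41·(7 − 16.4)/21 = 46.5°C ✓ — passes.

Primer B and Primer D.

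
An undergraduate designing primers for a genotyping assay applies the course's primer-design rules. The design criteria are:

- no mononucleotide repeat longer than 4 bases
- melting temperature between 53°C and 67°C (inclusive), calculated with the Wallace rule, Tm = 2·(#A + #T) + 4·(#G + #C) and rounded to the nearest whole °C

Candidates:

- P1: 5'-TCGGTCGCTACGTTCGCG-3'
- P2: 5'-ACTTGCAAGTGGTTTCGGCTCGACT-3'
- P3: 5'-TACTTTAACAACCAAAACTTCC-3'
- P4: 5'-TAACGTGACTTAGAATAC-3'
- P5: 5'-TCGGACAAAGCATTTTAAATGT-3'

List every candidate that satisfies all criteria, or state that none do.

P1 (18 nt, A=1 T=5 G=6 C=6): longest run = 2 ✓; Tm = 2·6 + 4·12 = 60°C ✓ — passes.
P2 (25 nt, A=4 T=8 G=7 C=6): longest run = 3 ✓; Tm = 2·12 + 4·13 = 76°C, outside 53–67°C ✗ — fails.
P3 (22 nt, A=9 T=6 G=0 C=7): longest run = 4 ✓; Tm = 2·15 + 4·7 = 58°C ✓ — passes.
P4 (18 nt, A=7 T=5 G=3 C=3): longest run = 2 ✓; Tm = 2·12 + 4·6 = 48°C, outside 53–67°C ✗ — fails.
P5 (22 nt, A=8 T=7 G=4 C=3): longest run = 4 ✓; Tm = 2·15 + 4·7 = 58°C ✓ — passes.

P1, P3 and P5.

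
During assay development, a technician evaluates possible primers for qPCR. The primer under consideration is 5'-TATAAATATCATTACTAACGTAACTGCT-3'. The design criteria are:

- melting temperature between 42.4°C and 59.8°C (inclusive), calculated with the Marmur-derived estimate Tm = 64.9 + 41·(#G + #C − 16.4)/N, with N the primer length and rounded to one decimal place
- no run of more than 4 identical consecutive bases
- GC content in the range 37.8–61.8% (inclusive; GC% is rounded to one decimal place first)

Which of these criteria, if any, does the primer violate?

Base counts: A=11, T=10, G=2, C=5 (length 28).
Tm: Tm = 64.9 + 41·(7 − 16.4)/28 = 51.1°C ✓
homopolymer run: longest run = 3 ✓
GC content: GC 7/28 = 25.0%, outside 37.8–61.8% ✗

Fails: GC content.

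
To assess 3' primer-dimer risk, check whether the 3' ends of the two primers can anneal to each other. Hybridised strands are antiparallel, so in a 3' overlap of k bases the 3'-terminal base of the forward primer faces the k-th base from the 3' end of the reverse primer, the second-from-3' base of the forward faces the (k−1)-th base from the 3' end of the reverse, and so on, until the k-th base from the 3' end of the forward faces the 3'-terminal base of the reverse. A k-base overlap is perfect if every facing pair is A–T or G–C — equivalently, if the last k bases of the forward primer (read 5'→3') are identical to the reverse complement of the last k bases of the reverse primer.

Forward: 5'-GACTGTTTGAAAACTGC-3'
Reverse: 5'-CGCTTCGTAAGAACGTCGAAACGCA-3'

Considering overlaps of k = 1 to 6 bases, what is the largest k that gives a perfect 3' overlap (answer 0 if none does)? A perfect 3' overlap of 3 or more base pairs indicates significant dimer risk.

Longest perfect overlap: 3 complementary base pairs; significant dimer risk (threshold 3).

Last 6 bases (5'→3') — forward …AACTGC, reverse …AACGCA.
Reverse complement of the reverse primer's last 6 bases: TGCGTT; its first k bases are the reverse complement of the reverse primer's last k bases, so a perfect k-base overlap needs the forward primer's last k bases to equal them.
Comparing (forward last k vs required): k=1: C vs T ✗; k=2: GC vs TG ✗; k=3: TGC vs TGC ✓; k=4: CTGC vs TGCG ✗; k=5: ACTGC vs TGCGT ✗; k=6: AACTGC vs TGCGTT ✗.
Only k = 3 is perfect, so the longest perfect 3' overlap is 3.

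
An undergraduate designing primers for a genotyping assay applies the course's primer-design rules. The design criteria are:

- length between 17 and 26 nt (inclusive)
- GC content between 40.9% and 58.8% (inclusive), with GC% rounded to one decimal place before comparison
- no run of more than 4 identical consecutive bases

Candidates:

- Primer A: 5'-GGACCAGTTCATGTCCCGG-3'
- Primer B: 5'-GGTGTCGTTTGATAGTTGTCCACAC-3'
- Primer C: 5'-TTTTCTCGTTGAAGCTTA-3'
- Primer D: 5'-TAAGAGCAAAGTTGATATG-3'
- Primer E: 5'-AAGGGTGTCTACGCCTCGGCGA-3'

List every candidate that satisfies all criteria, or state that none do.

Primer A (19 nt, A=3 T=4 G=6 C=6): length 19 ✓; GC 12/19 = 63.2%, outside 40.9–58.8% ✗; longest run = 3 ✓ — fails.
Primer B (25 nt, A=4 T=9 G=7 C=5): length 25 ✓; GC 12/25 = 48.0% ✓; longest run = 3 ✓ — passes.
Primer C (18 nt, A=3 T=9 G=3 C=3): length 18 ✓; GC 6/18 = 33.3%, outside 40.9–58.8% ✗; longest run = 4 ✓ — fails.
Primer D (19 nt, A=8 T=5 G=5 C=1): length 19 ✓; GC 6/19 = 31.6%, outside 40.9–58.8% ✗; longest run = 3 ✓ — fails.
Primer E (22 nt, A=4 T=4 G=8 C=6): length 22 ✓; GC 14/22 = 63.6%, outside 40.9–58.8% ✗; longest run = 3 ✓ — fails.

Primer B only.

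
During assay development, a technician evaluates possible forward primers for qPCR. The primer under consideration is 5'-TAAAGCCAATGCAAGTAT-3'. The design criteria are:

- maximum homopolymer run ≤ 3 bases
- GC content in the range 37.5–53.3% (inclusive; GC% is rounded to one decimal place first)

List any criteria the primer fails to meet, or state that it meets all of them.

Fails: GC content.

Base counts: A=8, T=4, G=3, C=3 (length 18).
homopolymer run: longest run = 3 ✓
GC content: GC 6/18 = 33.3%, outside 37.5–53.3% ✗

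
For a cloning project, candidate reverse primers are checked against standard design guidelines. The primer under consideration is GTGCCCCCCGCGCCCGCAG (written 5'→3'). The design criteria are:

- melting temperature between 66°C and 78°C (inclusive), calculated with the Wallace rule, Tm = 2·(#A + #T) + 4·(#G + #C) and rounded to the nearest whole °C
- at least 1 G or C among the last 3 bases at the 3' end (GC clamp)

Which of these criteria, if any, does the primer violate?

Meets all criteria.

Base counts: A=1, T=1, G=6, C=11 (length 19).
Tm: Tm = 2·2 + 4·17 = 72°C ✓
GC clamp: 3' end CAG has 2 G/C ✓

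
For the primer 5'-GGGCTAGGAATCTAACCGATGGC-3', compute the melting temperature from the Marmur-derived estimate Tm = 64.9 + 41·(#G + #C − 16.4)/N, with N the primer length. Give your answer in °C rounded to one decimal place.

Base counts: A=6, T=4, G=8, C=5; G+C = 13, N = 23.
Tm = 64.9 + 41·(13 − 16.4)/23 = 64.9 + -139.40/23 = 58.8°C.

58.8°C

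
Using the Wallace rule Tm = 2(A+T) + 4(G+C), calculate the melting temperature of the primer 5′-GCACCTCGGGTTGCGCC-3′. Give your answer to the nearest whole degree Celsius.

60°C

Base counts: A=1, T=3, G=6, C=7 (length 17).
Tm = 2·(1+3) + 4·(6+7) = 2·4 + 4·13 = 8 + 52 = 60°C.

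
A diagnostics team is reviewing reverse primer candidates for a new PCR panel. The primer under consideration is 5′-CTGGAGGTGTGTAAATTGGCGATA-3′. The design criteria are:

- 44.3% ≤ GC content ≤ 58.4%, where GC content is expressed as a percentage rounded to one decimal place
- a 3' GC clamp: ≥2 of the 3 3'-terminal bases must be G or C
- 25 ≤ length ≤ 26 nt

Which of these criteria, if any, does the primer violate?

Fails: GC clamp, length.

Base counts: A=6, T=7, G=9, C=2 (length 24).
GC content: GC 11/24 = 45.8% ✓
GC clamp: 3' end ATA has 0 G/C, need ≥2 ✗
length: length 24, outside 25–26 ✗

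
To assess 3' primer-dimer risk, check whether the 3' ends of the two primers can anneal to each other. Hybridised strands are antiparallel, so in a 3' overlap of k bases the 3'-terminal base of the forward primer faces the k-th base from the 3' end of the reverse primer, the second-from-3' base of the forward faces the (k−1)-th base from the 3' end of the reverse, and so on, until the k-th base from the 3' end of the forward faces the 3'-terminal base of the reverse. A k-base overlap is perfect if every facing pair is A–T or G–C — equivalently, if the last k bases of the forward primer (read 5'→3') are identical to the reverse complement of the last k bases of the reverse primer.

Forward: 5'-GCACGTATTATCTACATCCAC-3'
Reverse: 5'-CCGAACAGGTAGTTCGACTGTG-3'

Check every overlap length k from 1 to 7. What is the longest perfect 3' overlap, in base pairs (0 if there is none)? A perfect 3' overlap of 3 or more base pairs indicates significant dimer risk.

Longest perfect overlap: 3 complementary base pairs; significant dimer risk (threshold 3).

Last 7 bases (5'→3') — forward …CATCCAC, reverse …GACTGTG.
Reverse complement of the reverse primer's last 7 bases: CACAGTC; its first k bases are the reverse complement of the reverse primer's last k bases, so a perfect k-base overlap needs the forward primer's last k bases to equal them.
Comparing (forward last k vs required): k=1: C vs C ✓; k=2: AC vs CA ✗; k=3: CAC vs CAC ✓; k=4: CCAC vs CACA ✗; k=5: TCCAC vs CACAG ✗; k=6: ATCCAC vs CACAGT ✗; k=7: CATCCAC vs CACAGTC ✗.
Perfect overlaps at k = 1, 3; the largest is 3.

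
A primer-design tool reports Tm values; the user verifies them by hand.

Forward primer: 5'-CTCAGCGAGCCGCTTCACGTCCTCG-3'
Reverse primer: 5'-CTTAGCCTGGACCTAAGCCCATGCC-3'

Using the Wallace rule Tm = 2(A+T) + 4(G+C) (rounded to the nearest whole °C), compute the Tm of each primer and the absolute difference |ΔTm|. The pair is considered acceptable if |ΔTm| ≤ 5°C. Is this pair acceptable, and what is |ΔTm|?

|ΔTm| = 4°C; the pair is acceptable.

Forward: A=3 T=5 G=6 C=11 → Tm = 2·8 + 4·17 = 84°C.
Reverse: A=5 T=5 G=5 C=10 → Tm = 2·10 + 4·15 = 80°C.
|ΔTm| = |84 − 80| = 4°C, ≤ 5°C.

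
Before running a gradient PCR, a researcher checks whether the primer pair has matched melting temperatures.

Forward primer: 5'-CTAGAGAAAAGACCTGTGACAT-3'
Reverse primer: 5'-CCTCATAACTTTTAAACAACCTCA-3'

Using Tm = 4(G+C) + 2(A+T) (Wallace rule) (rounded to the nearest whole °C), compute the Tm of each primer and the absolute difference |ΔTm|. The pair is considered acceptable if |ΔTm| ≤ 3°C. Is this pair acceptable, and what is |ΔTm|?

|ΔTm| = 2°C; the pair is acceptable.

Forward: A=9 T=4 G=5 C=4 → Tm = 2·13 + 4·9 = 62°C.
Reverse: A=9 T=7 G=0 C=8 → Tm = 2·16 + 4·8 = 64°C.
|ΔTm| = |62 − 64| = 2°C, ≤ 3°C.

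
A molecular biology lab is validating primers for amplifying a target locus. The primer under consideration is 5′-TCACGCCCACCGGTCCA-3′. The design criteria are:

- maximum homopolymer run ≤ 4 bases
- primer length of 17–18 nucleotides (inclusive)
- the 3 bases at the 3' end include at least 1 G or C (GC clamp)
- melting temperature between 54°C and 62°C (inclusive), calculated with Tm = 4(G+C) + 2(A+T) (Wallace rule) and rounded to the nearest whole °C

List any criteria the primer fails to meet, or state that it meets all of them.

Meets all criteria.

Base counts: A=3, T=2, G=3, C=9 (length 17).
homopolymer run: longest run = 3 ✓
length: length 17 ✓
GC clamp: 3' end CCA has 2 G/C ✓
Tm: Tm = 2·5 + 4·12 = 58°C ✓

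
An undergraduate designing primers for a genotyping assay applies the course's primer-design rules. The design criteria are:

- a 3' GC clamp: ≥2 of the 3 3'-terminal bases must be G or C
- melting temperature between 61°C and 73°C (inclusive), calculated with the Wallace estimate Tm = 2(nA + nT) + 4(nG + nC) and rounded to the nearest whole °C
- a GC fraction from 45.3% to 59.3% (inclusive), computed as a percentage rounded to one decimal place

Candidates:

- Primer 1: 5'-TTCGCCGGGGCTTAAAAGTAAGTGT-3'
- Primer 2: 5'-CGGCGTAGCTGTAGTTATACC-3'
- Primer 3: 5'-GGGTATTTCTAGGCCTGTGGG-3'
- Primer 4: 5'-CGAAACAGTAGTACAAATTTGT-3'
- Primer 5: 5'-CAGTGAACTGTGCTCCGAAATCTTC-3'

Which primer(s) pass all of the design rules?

Primer 2 and Primer 3.

Primer 1 (25 nt, A=6 T=7 G=8 C=4): 3' end TGT has 1 G/C, need ≥2 ✗; Tm = 2·13 + 4·12 = 74°C, outside 61–73°C ✗; GC 12/25 = 48.0% ✓ — fails.
Primer 2 (21 nt, A=4 T=6 G=6 C=5): 3' end ACC has 2 G/C ✓; Tm = 2·10 + 4·11 = 64°C ✓; GC 11/21 = 52.4% ✓ — passes.
Primer 3 (21 nt, A=2 T=7 G=9 C=3): 3' end GGG has 3 G/C ✓; Tm = 2·9 + 4·12 = 66°C ✓; GC 12/21 = 57.1% ✓ — passes.
Primer 4 (22 nt, A=9 T=6 G=4 C=3): 3' end TGT has 1 G/C, need ≥2 ✗; Tm = 2·15 + 4·7 = 58°C, outside 61–73°C ✗; GC 7/22 = 31.8%, outside 45.3–59.3% ✗ — fails.
Primer 5 (25 nt, A=6 T=7 G=5 C=7): 3' end TTC has 1 G/C, need ≥2 ✗; Tm = 2·13 + 4·12 = 74°C, outside 61–73°C ✗; GC 12/25 = 48.0% ✓ — fails.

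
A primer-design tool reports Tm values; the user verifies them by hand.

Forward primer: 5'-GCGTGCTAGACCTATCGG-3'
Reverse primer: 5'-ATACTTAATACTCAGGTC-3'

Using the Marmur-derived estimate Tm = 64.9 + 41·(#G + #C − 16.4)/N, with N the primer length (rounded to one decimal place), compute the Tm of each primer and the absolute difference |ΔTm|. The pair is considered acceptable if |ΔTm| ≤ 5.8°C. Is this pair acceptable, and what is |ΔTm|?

|ΔTm| = 11.4°C; the pair is not acceptable.

Forward: G+C = 11, N = 18 → Tm = 64.9 + 41·(11 − 16.4)/18 = 52.6°C.
Reverse: G+C = 6, N = 18 → Tm = 64.9 + 41·(6 − 16.4)/18 = 41.2°C.
|ΔTm| = |52.6 − 41.2| = 11.4°C, > 5.8°C.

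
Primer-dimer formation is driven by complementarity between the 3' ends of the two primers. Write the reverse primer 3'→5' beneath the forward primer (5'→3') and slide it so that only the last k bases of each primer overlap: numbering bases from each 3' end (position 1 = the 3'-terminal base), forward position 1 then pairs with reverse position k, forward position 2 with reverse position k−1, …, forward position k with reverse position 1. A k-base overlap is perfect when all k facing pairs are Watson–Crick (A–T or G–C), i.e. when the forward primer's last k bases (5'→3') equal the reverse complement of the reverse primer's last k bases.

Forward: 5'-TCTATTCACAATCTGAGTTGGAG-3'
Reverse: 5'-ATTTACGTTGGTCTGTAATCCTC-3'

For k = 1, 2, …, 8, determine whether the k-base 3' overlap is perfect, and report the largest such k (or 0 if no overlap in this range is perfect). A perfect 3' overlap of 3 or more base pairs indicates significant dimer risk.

Longest perfect overlap: 3 complementary base pairs; significant dimer risk (threshold 3).

Last 8 bases (5'→3') — forward …AGTTGGAG, reverse …TAATCCTC.
Reverse complement of the reverse primer's last 8 bases: GAGGATTA; its first k bases are the reverse complement of the reverse primer's last k bases, so a perfect k-base overlap needs the forward primer's last k bases to equal them.
Comparing (forward last k vs required): k=1: G vs G ✓; k=2: AG vs GA ✗; k=3: GAG vs GAG ✓; k=4: GGAG vs GAGG ✗; k=5: TGGAG vs GAGGA ✗; k=6: TTGGAG vs GAGGAT ✗; k=7: GTTGGAG vs GAGGATT ✗; k=8: AGTTGGAG vs GAGGATTA ✗.
Perfect overlaps at k = 1, 3; the largest is 3.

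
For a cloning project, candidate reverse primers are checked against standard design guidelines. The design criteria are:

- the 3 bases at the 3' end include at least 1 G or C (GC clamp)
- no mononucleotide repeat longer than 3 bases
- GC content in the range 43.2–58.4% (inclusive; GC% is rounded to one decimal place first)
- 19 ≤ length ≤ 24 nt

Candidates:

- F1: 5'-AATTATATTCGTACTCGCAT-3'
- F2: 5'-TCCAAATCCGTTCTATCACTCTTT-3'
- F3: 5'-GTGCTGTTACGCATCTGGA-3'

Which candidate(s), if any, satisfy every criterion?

F3 only.

F1 (20 nt, A=6 T=8 G=2 C=4): 3' end CAT has 1 G/C ✓; longest run = 2 ✓; GC 6/20 = 30.0%, outside 43.2–58.4% ✗; length 20 ✓ — fails.
F2 (24 nt, A=5 T=10 G=1 C=8): 3' end TTT has 0 G/C, need ≥1 ✗; longest run = 3 ✓; GC 9/24 = 37.5%, outside 43.2–58.4% ✗; length 24 ✓ — fails.
F3 (19 nt, A=3 T=6 G=6 C=4): 3' end GGA has 2 G/C ✓; longest run = 2 ✓; GC 10/19 = 52.6% ✓; length 19 ✓ — passes.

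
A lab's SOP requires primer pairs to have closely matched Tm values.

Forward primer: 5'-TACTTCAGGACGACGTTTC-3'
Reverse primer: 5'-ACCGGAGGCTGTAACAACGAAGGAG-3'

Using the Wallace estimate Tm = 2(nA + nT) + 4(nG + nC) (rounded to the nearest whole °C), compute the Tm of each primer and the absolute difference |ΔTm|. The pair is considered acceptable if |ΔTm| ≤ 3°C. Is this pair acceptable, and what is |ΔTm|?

|ΔTm| = 22°C; the pair is not acceptable.

Forward: A=4 T=6 G=4 C=5 → Tm = 2·10 + 4·9 = 56°C.
Reverse: A=9 T=2 G=9 C=5 → Tm = 2·11 + 4·14 = 78°C.
|ΔTm| = |56 − 78| = 22°C, > 3°C.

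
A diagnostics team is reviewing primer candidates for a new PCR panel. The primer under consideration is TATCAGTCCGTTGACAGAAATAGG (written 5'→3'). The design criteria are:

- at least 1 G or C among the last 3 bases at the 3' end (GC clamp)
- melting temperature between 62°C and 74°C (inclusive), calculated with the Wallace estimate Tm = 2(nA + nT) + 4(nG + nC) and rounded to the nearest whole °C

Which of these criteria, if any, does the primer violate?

Meets all criteria.

Base counts: A=8, T=6, G=6, C=4 (length 24).
GC clamp: 3' end AGG has 2 G/C ✓
Tm: Tm = 2·14 + 4·10 = 68°C ✓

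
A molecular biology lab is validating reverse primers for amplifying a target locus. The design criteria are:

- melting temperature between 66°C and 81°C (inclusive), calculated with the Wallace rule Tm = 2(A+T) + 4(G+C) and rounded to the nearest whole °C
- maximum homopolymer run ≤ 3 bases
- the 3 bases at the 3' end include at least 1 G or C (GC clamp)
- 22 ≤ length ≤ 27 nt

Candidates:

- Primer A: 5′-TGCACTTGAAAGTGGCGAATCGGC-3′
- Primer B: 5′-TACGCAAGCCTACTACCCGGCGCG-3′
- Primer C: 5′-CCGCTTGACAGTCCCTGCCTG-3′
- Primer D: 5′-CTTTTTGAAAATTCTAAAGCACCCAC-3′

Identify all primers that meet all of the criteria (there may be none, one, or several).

Primer A and Primer B.

Primer A (24 nt, A=6 T=5 G=8 C=5): Tm = 2·11 + 4·13 = 74°C ✓; longest run = 3 ✓; 3' end GGC has 3 G/C ✓; length 24 ✓ — passes.
Primer B (24 nt, A=5 T=3 G=6 C=10): Tm = 2·8 + 4·16 = 80°C ✓; longest run = 3 ✓; 3' end GCG has 3 G/C ✓; length 24 ✓ — passes.
Primer C (21 nt, A=2 T=5 G=5 C=9): Tm = 2·7 + 4·14 = 70°C ✓; longest run = 3 ✓; 3' end CTG has 2 G/C ✓; length 21, outside 22–27 ✗ — fails.
Primer D (26 nt, A=9 T=8 G=2 C=7): Tm = 2·17 + 4·9 = 70°C ✓; longest run = 5, exceeds 3 ✗; 3' end CAC has 2 G/C ✓; length 26 ✓ — fails.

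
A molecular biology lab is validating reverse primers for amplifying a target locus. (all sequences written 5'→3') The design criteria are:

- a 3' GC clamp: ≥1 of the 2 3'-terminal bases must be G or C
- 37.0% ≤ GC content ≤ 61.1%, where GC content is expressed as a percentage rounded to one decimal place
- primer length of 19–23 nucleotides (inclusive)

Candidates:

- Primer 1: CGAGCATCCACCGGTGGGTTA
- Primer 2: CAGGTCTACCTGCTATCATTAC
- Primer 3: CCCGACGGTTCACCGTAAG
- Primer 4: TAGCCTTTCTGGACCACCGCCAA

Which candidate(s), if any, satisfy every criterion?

Primer 1 (21 nt, A=4 T=4 G=7 C=6): 3' end TA has 0 G/C, need ≥1 ✗; GC 13/21 = 61.9%, outside 37.0–61.1% ✗; length 21 ✓ — fails.
Primer 2 (22 nt, A=5 T=7 G=3 C=7): 3' end AC has 1 G/C ✓; GC 10/22 = 45.5% ✓; length 22 ✓ — passes.
Primer 3 (19 nt, A=4 T=3 G=5 C=7): 3' end AG has 1 G/C ✓; GC 12/19 = 63.2%, outside 37.0–61.1% ✗; length 19 ✓ — fails.
Primer 4 (23 nt, A=5 T=5 G=4 C=9): 3' end AA has 0 G/C, need ≥1 ✗; GC 13/23 = 56.5% ✓; length 23 ✓ — fails.

Primer 2 only.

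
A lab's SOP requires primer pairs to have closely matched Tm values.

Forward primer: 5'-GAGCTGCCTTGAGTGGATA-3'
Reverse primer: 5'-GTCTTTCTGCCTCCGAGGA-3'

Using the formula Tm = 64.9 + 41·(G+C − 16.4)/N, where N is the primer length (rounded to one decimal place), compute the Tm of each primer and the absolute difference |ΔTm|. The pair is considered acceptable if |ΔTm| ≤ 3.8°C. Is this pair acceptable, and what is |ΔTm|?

|ΔTm| = 2.1°C; the pair is acceptable.

Forward: G+C = 10, N = 19 → Tm = 64.9 + 41·(10 − 16.4)/19 = 51.1°C.
Reverse: G+C = 11, N = 19 → Tm = 64.9 + 41·(11 − 16.4)/19 = 53.2°C.
|ΔTm| = |51.1 − 53.2| = 2.1°C, ≤ 3.8°C.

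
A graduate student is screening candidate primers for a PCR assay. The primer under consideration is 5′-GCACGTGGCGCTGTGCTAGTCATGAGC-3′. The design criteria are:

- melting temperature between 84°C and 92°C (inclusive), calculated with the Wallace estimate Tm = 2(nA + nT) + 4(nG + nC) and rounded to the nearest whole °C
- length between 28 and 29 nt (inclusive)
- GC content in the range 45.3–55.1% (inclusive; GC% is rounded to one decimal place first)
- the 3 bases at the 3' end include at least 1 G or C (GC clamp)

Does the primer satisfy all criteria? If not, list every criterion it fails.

Fails: length, GC content.

Base counts: A=4, T=6, G=10, C=7 (length 27).
Tm: Tm = 2·10 + 4·17 = 88°C ✓
length: length 27, outside 28–29 ✗
GC content: GC 17/27 = 63.0%, outside 45.3–55.1% ✗
GC clamp: 3' end AGC has 2 G/C ✓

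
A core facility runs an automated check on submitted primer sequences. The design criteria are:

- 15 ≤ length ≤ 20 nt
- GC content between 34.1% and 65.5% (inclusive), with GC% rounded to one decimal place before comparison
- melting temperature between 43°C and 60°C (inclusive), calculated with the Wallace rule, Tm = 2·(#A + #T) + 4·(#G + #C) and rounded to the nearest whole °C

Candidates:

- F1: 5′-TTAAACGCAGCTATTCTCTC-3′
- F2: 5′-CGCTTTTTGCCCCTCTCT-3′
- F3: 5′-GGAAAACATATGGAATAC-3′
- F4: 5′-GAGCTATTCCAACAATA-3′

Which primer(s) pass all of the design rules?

F1 (20 nt, A=5 T=7 G=2 C=6): length 20 ✓; GC 8/20 = 40.0% ✓; Tm = 2·12 + 4·8 = 56°C ✓ — passes.
F2 (18 nt, A=0 T=8 G=2 C=8): length 18 ✓; GC 10/18 = 55.6% ✓; Tm = 2·8 + 4·10 = 56°C ✓ — passes.
F3 (18 nt, A=9 T=3 G=4 C=2): length 18 ✓; GC 6/18 = 33.3%, outside 34.1–65.5% ✗; Tm = 2·12 + 4·6 = 48°C ✓ — fails.
F4 (17 nt, A=7 T=4 G=2 C=4): length 17 ✓; GC 6/17 = 35.3% ✓; Tm = 2·11 + 4·6 = 46°C ✓ — passes.

F1, F2 and F4.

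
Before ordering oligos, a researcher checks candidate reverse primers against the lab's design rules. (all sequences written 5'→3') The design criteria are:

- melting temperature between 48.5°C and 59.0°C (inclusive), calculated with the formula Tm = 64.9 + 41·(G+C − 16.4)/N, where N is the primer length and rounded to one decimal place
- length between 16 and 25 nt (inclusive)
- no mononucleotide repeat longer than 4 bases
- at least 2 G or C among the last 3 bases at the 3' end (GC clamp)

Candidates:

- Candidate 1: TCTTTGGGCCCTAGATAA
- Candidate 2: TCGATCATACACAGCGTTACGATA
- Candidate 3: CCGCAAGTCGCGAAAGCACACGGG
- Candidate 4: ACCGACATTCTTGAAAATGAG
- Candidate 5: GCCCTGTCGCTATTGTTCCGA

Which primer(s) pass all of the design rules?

Candidate 1 (18 nt, A=4 T=6 G=4 C=4): Tm = 64.9 + 41·(8 − 16.4)/18 = 45.8°C, outside 48.5–59.0°C ✗; length 18 ✓; longest run = 3 ✓; 3' end TAA has 0 G/C, need ≥2 ✗ — fails.
Candidate 2 (24 nt, A=8 T=6 G=4 C=6): Tm = 64.9 + 41·(10 − 16.4)/24 = 54.0°C ✓; length 24 ✓; longest run = 2 ✓; 3' end ATA has 0 G/C, need ≥2 ✗ — fails.
Candidate 3 (24 nt, A=7 T=1 G=8 C=8): Tm = 64.9 + 41·(16 − 16.4)/24 = 64.2°C, outside 48.5–59.0°C ✗; length 24 ✓; longest run = 3 ✓; 3' end GGG has 3 G/C ✓ — fails.
Candidate 4 (21 nt, A=8 T=5 G=4 C=4): Tm = 64.9 + 41·(8 − 16.4)/21 = 48.5°C ✓; length 21 ✓; longest run = 4 ✓; 3' end GAG has 2 G/C ✓ — passes.
Candidate 5 (21 nt, A=2 T=7 G=5 C=7): Tm = 64.9 + 41·(12 − 16.4)/21 = 56.3°C ✓; length 21 ✓; longest run = 3 ✓; 3' end CGA has 2 G/C ✓ — passes.

Candidate 4 and Candidate 5.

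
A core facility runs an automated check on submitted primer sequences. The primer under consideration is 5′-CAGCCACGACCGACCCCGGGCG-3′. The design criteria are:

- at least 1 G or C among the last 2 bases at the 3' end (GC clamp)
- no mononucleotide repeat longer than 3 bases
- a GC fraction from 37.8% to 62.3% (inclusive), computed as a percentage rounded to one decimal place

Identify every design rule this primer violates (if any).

Base counts: A=4, T=0, G=7, C=11 (length 22).
GC clamp: 3' end CG has 2 G/C ✓
homopolymer run: longest run = 4, exceeds 3 ✗
GC content: GC 18/22 = 81.8%, outside 37.8–62.3% ✗

Fails: homopolymer run, GC content.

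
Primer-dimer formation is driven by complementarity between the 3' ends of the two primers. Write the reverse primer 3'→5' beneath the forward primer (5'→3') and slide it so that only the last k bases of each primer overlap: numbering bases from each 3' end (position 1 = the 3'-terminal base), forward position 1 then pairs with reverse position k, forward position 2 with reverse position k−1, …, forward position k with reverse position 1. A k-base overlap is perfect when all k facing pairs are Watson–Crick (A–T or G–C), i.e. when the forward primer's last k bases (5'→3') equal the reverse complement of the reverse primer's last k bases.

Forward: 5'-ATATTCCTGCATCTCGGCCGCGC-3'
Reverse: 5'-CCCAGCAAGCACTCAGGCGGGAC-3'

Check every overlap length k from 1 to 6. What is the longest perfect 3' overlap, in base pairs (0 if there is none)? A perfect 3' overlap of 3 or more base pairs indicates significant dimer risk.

Longest perfect overlap: 0 complementary base pairs; below the dimer-risk threshold (threshold 3).

Last 6 bases (5'→3') — forward …CCGCGC, reverse …CGGGAC.
Reverse complement of the reverse primer's last 6 bases: GTCCCG; its first k bases are the reverse complement of the reverse primer's last k bases, so a perfect k-base overlap needs the forward primer's last k bases to equal them.
Comparing (forward last k vs required): k=1: C vs G ✗; k=2: GC vs GT ✗; k=3: CGC vs GTC ✗; k=4: GCGC vs GTCC ✗; k=5: CGCGC vs GTCCC ✗; k=6: CCGCGC vs GTCCCG ✗.
No overlap length from 1 to 6 is perfect, so the longest perfect 3' overlap is 0.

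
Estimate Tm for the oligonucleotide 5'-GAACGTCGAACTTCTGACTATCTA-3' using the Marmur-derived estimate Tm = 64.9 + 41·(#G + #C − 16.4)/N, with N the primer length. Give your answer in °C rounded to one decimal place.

Base counts: A=7, T=7, G=4, C=6; G+C = 10, N = 24.
Tm = 64.9 + 41·(10 − 16.4)/24 = 64.9 + -262.40/24 = 54.0°C.

54.0°C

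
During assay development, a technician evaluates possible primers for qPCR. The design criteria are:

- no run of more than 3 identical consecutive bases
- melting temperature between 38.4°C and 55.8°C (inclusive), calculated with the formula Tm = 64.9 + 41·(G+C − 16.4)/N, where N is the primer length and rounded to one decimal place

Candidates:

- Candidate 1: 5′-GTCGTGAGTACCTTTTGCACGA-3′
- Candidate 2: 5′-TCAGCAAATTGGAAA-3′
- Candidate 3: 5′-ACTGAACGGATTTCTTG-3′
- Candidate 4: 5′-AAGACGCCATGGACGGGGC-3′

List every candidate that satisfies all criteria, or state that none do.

Candidate 3 only.

Candidate 1 (22 nt, A=4 T=7 G=6 C=5): longest run = 4, exceeds 3 ✗; Tm = 64.9 + 41·(11 − 16.4)/22 = 54.8°C ✓ — fails.
Candidate 2 (15 nt, A=7 T=3 G=3 C=2): longest run = 3 ✓; Tm = 64.9 + 41·(5 − 16.4)/15 = 33.7°C, outside 38.4–55.8°C ✗ — fails.
Candidate 3 (17 nt, A=4 T=6 G=4 C=3): longest run = 3 ✓; Tm = 64.9 + 41·(7 − 16.4)/17 = 42.2°C ✓ — passes.
Candidate 4 (19 nt, A=5 T=1 G=8 C=5): longest run = 4, exceeds 3 ✗; Tm = 64.9 + 41·(13 − 16.4)/19 = 57.6°C, outside 38.4–55.8°C ✗ — fails.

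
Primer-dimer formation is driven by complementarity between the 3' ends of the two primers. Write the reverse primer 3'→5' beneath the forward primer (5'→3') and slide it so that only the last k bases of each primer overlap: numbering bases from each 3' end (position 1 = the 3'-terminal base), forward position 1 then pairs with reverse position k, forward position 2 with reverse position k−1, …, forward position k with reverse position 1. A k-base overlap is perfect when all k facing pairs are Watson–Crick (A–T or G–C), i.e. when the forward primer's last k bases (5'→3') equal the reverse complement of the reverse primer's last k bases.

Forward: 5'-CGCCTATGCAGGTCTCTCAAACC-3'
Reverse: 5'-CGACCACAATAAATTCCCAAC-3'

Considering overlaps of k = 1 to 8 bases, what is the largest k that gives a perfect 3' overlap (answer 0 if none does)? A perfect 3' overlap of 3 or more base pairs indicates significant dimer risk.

Last 8 bases (5'→3') — forward …CTCAAACC, reverse …TTCCCAAC.
Reverse complement of the reverse primer's last 8 bases: GTTGGGAA; its first k bases are the reverse complement of the reverse primer's last k bases, so a perfect k-base overlap needs the forward primer's last k bases to equal them.
Comparing (forward last k vs required): k=1: C vs G ✗; k=2: CC vs GT ✗; k=3: ACC vs GTT ✗; k=4: AACC vs GTTG ✗; k=5: AAACC vs GTTGG ✗; k=6: CAAACC vs GTTGGG ✗; k=7: TCAAACC vs GTTGGGA ✗; k=8: CTCAAACC vs GTTGGGAA ✗.
No overlap length from 1 to 8 is perfect, so the longest perfect 3' overlap is 0.

Longest perfect overlap: 0 complementary base pairs; below the dimer-risk threshold (threshold 3).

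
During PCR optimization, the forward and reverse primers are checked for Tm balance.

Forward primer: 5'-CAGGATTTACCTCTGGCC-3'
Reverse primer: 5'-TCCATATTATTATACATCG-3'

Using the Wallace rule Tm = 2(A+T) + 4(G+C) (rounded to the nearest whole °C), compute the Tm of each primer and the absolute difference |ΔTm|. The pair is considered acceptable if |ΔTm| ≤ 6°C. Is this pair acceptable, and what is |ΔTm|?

|ΔTm| = 8°C; the pair is not acceptable.

Forward: A=3 T=5 G=4 C=6 → Tm = 2·8 + 4·10 = 56°C.
Reverse: A=6 T=8 G=1 C=4 → Tm = 2·14 + 4·5 = 48°C.
|ΔTm| = |56 − 48| = 8°C, > 6°C.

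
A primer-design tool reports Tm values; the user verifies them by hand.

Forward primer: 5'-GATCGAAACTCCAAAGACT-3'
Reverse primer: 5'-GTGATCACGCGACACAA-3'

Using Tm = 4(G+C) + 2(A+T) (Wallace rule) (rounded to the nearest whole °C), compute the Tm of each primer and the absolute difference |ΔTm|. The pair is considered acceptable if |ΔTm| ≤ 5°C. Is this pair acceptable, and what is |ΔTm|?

|ΔTm| = 2°C; the pair is acceptable.

Forward: A=8 T=3 G=3 C=5 → Tm = 2·11 + 4·8 = 54°C.
Reverse: A=6 T=2 G=4 C=5 → Tm = 2·8 + 4·9 = 52°C.
|ΔTm| = |54 − 52| = 2°C, ≤ 5°C.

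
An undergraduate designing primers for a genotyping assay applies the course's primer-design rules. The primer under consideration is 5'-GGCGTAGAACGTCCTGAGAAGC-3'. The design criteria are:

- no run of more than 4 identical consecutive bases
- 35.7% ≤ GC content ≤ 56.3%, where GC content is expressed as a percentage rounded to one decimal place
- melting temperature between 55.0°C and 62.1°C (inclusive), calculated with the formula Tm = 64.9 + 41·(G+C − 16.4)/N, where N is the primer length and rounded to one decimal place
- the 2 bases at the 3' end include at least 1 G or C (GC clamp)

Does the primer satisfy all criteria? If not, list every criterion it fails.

Fails: GC content.

Base counts: A=6, T=3, G=8, C=5 (length 22).
homopolymer run: longest run = 2 ✓
GC content: GC 13/22 = 59.1%, outside 35.7–56.3% ✗
Tm: Tm = 64.9 + 41·(13 − 16.4)/22 = 58.6°C ✓
GC clamp: 3' end GC has 2 G/C ✓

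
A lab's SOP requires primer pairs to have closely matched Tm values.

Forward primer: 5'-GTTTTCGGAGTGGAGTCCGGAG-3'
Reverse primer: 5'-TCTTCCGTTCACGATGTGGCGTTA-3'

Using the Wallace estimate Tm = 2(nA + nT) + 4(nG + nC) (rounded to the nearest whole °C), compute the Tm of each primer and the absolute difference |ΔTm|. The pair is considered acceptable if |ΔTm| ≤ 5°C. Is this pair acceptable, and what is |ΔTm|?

|ΔTm| = 2°C; the pair is acceptable.

Forward: A=3 T=6 G=10 C=3 → Tm = 2·9 + 4·13 = 70°C.
Reverse: A=3 T=9 G=6 C=6 → Tm = 2·12 + 4·12 = 72°C.
|ΔTm| = |70 − 72| = 2°C, ≤ 5°C.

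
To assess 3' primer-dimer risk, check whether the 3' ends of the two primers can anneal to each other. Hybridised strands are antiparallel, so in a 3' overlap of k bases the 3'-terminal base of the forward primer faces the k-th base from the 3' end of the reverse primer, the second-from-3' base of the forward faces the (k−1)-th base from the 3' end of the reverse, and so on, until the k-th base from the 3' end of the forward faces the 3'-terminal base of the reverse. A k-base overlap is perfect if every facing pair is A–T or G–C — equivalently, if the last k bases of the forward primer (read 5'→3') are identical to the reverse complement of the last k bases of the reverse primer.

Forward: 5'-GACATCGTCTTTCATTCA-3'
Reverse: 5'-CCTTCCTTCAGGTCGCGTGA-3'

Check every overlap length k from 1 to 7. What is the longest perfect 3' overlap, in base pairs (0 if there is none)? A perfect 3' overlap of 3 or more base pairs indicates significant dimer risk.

Longest perfect overlap: 3 complementary base pairs; significant dimer risk (threshold 3).

Last 7 bases (5'→3') — forward …TCATTCA, reverse …CGCGTGA.
Reverse complement of the reverse primer's last 7 bases: TCACGCG; its first k bases are the reverse complement of the reverse primer's last k bases, so a perfect k-base overlap needs the forward primer's last k bases to equal them.
Comparing (forward last k vs required): k=1: A vs T ✗; k=2: CA vs TC ✗; k=3: TCA vs TCA ✓; k=4: TTCA vs TCAC ✗; k=5: ATTCA vs TCACG ✗; k=6: CATTCA vs TCACGC ✗; k=7: TCATTCA vs TCACGCG ✗.
Only k = 3 is perfect, so the longest perfect 3' overlap is 3.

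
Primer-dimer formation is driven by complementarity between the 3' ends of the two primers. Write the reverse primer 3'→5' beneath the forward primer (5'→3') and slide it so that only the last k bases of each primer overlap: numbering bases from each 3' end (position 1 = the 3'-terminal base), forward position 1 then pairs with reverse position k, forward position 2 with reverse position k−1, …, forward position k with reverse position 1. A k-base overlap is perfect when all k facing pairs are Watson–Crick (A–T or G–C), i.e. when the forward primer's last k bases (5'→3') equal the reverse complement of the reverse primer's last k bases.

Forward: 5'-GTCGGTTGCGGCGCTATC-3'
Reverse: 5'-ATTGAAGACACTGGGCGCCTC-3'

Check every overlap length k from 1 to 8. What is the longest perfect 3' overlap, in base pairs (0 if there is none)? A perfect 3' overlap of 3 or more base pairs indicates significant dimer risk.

Last 8 bases (5'→3') — forward …GCGCTATC, reverse …GGCGCCTC.
Reverse complement of the reverse primer's last 8 bases: GAGGCGCC; its first k bases are the reverse complement of the reverse primer's last k bases, so a perfect k-base overlap needs the forward primer's last k bases to equal them.
Comparing (forward last k vs required): k=1: C vs G ✗; k=2: TC vs GA ✗; k=3: ATC vs GAG ✗; k=4: TATC vs GAGG ✗; k=5: CTATC vs GAGGC ✗; k=6: GCTATC vs GAGGCG ✗; k=7: CGCTATC vs GAGGCGC ✗; k=8: GCGCTATC vs GAGGCGCC ✗.
No overlap length from 1 to 8 is perfect, so the longest perfect 3' overlap is 0.

Longest perfect overlap: 0 complementary base pairs; below the dimer-risk threshold (threshold 3).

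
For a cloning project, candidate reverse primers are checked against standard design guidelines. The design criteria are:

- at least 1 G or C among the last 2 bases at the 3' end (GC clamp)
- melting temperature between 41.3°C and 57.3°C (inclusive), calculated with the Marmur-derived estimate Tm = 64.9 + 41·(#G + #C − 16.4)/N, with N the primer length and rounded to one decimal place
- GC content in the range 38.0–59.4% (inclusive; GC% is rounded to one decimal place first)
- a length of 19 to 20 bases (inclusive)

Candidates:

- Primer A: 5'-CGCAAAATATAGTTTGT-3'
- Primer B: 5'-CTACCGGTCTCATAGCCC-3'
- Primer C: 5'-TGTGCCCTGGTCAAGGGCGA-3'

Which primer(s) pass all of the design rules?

None of the candidates satisfy all criteria.

Primer A (17 nt, A=6 T=6 G=3 C=2): 3' end GT has 1 G/C ✓; Tm = 64.9 + 41·(5 − 16.4)/17 = 37.4°C, outside 41.3–57.3°C ✗; GC 5/17 = 29.4%, outside 38.0–59.4% ✗; length 17, outside 19–20 ✗ — fails.
Primer B (18 nt, A=3 T=4 G=3 C=8): 3' end CC has 2 G/C ✓; Tm = 64.9 + 41·(11 − 16.4)/18 = 52.6°C ✓; GC 11/18 = 61.1%, outside 38.0–59.4% ✗; length 18, outside 19–20 ✗ — fails.
Primer C (20 nt, A=3 T=4 G=8 C=5): 3' end GA has 1 G/C ✓; Tm = 64.9 + 41·(13 − 16.4)/20 = 57.9°C, outside 41.3–57.3°C ✗; GC 13/20 = 65.0%, outside 38.0–59.4% ✗; length 20 ✓ — fails.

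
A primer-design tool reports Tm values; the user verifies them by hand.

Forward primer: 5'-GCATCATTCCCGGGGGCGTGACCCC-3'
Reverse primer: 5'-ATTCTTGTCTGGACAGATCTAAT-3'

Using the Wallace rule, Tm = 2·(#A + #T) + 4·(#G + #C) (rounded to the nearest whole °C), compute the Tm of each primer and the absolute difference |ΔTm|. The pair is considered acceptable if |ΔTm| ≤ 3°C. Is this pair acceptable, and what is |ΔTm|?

Forward: A=3 T=4 G=8 C=10 → Tm = 2·7 + 4·18 = 86°C.
Reverse: A=6 T=9 G=4 C=4 → Tm = 2·15 + 4·8 = 62°C.
|ΔTm| = |86 − 62| = 24°C, > 3°C.

|ΔTm| = 24°C; the pair is not acceptable.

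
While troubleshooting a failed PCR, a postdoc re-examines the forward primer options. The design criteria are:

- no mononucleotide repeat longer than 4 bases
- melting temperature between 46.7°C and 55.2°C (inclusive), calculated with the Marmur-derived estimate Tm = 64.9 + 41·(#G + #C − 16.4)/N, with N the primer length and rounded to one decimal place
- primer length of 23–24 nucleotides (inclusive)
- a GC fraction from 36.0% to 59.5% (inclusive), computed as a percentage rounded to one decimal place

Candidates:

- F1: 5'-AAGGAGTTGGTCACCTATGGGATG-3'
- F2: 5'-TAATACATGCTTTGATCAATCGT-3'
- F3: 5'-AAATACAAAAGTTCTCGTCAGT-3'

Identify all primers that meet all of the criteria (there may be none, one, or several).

None of the candidates satisfy all criteria.

F1 (24 nt, A=6 T=6 G=9 C=3): longest run = 3 ✓; Tm = 64.9 + 41·(12 − 16.4)/24 = 57.4°C, outside 46.7–55.2°C ✗; length 24 ✓; GC 12/24 = 50.0% ✓ — fails.
F2 (23 nt, A=7 T=9 G=3 C=4): longest run = 3 ✓; Tm = 64.9 + 41·(7 − 16.4)/23 = 48.1°C ✓; length 23 ✓; GC 7/23 = 30.4%, outside 36.0–59.5% ✗ — fails.
F3 (22 nt, A=9 T=6 G=3 C=4): longest run = 4 ✓; Tm = 64.9 + 41·(7 − 16.4)/22 = 47.4°C ✓; length 22, outside 23–24 ✗; GC 7/22 = 31.8%, outside 36.0–59.5% ✗ — fails.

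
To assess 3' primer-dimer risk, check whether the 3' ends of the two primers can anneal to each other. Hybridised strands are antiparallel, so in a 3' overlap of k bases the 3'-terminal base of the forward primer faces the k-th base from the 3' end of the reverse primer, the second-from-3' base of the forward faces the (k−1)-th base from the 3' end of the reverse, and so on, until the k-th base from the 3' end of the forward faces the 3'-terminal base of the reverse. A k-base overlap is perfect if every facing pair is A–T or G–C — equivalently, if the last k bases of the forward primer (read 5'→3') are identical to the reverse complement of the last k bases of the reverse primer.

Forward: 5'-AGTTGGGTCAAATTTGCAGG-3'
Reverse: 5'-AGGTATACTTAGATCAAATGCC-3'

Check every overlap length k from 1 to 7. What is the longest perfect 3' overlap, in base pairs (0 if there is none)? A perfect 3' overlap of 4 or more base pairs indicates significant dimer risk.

Longest perfect overlap: 2 complementary base pairs; below the dimer-risk threshold (threshold 4).

Last 7 bases (5'→3') — forward …TTGCAGG, reverse …AAATGCC.
Reverse complement of the reverse primer's last 7 bases: GGCATTT; its first k bases are the reverse complement of the reverse primer's last k bases, so a perfect k-base overlap needs the forward primer's last k bases to equal them.
Comparing (forward last k vs required): k=1: G vs G ✓; k=2: GG vs GG ✓; k=3: AGG vs GGC ✗; k=4: CAGG vs GGCA ✗; k=5: GCAGG vs GGCAT ✗; k=6: TGCAGG vs GGCATT ✗; k=7: TTGCAGG vs GGCATTT ✗.
Perfect overlaps at k = 1, 2; the largest is 2.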